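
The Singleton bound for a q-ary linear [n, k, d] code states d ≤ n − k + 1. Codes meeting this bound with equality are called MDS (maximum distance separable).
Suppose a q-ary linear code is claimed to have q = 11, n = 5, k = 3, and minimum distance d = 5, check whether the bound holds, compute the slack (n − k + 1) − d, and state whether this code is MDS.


Singleton RHS = n − k + 1 = 3, slack = -2, bound violated (no such code; not MDS).

Singleton bound: d ≤ n − k + 1.
Here n = 5, k = 3, so n − k + 1 = 3.
Given d = 5, check d ≤ 3: NO.
Slack = (n − k + 1) − d = -2.
The slack is negative: d = 5 exceeds n − k + 1 = 3 by 2, so the Singleton bound is violated and no linear [5, 3, 5]_11 code can exist. In particular it is not MDS (MDS requires d = n − k + 1 exactly).
Description: the claimed parameters are [5, 3, 5]_11; such a code would be impossible (violates the Singleton bound).


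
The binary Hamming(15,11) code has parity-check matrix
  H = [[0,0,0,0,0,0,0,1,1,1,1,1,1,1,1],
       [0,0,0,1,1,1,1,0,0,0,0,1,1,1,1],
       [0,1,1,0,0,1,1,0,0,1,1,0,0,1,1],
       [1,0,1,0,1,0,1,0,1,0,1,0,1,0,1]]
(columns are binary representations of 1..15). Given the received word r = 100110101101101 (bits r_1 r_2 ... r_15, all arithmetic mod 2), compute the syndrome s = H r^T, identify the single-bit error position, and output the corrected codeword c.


s = (1, 0, 1, 0)^T, error position = 10, corrected codeword c = 100110101001101

Compute s = H r^T mod 2 one row at a time:
  s_1 = 0 + 1 + 1 + 0 + 1 + 1 + 0 + 1 = 5 ≡ 1 (mod 2).
  s_2 = 1 + 1 + 0 + 1 + 1 + 1 + 0 + 1 = 6 ≡ 0 (mod 2).
  s_3 = 0 + 0 + 0 + 1 + 1 + 0 + 0 + 1 = 3 ≡ 1 (mod 2).
  s_4 = 1 + 0 + 1 + 1 + 1 + 0 + 1 + 1 = 6 ≡ 0 (mod 2).
s = (1, 0, 1, 0)^T — this equals column 10 of H (binary 1010), so error is at position 10.
Correct: flip bit 10 of r = 100110101101101 to get c = 100110101001101.


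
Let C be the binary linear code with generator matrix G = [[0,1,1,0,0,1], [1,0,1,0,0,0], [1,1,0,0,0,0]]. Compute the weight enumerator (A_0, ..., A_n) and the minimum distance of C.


Weight distribution: A_0 = 1, A_1 = 1, A_2 = 3, A_3 = 3. Minimum distance d = 1.

Enumerate all 2^3 = 8 messages m ∈ F_2^3.
For each, compute codeword c = mG in F_2^6, then tally its weight.
  m = 000 → c = 000000, weight = 0.
  m = 100 → c = 011001, weight = 3.
  m = 010 → c = 101000, weight = 2.
  m = 110 → c = 110001, weight = 3.
  m = 001 → c = 110000, weight = 2.
  m = 101 → c = 101001, weight = 3.
  m = 011 → c = 011000, weight = 2.
  m = 111 → c = 000001, weight = 1.
Tally weights:
  weight 0: 1 codewords.
  weight 1: 1 codewords.
  weight 2: 3 codewords.
  weight 3: 3 codewords.
Minimum distance d = smallest w > 0 with A_w > 0 = 1.
Sanity: Σ A_w = 8 = 2^3 = 8 ✓.


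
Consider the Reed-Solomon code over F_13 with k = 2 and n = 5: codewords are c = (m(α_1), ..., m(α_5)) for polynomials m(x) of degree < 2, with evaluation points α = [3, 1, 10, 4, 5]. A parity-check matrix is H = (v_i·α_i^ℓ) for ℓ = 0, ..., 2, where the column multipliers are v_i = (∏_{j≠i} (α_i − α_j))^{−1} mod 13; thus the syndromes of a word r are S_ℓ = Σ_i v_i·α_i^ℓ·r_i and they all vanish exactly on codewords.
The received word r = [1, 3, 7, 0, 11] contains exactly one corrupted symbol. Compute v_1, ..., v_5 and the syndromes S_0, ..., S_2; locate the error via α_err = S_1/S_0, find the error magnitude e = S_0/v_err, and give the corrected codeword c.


S = (1, 5, 12), error at position 5, error magnitude e = 12, c = [1, 3, 7, 0, 12].

Step 1: column multipliers v_i = (∏_{j≠i}(α_i − α_j))^{−1} mod 13.
  i = 1 (α = 3): (3−1)(3−10)(3−4)(3−5) = 2·(−7)·(−1)·(−2) = −28 ≡ 11, so v_1 = 11^{−1} = 6 (mod 13).
  i = 2 (α = 1): (1−3)(1−10)(1−4)(1−5) = (−2)·(−9)·(−3)·(−4) = 216 ≡ 8, so v_2 = 8^{−1} = 5 (mod 13).
  i = 3 (α = 10): (10−3)(10−1)(10−4)(10−5) = 7·9·6·5 = 1890 ≡ 5, so v_3 = 5^{−1} = 8 (mod 13).
  i = 4 (α = 4): (4−3)(4−1)(4−10)(4−5) = 1·3·(−6)·(−1) = 18 ≡ 5, so v_4 = 5^{−1} = 8 (mod 13).
  i = 5 (α = 5): (5−3)(5−1)(5−10)(5−4) = 2·4·(−5)·1 = −40 ≡ 12, so v_5 = 12^{−1} = 12 (mod 13).
  v = [6, 5, 8, 8, 12].
Step 2: syndromes of r = [1, 3, 7, 0, 11] (all sums mod 13).
  S_0 = Σ v_i r_i = 6·1 + 5·3 + 8·7 + 8·0 + 12·11 = 209 ≡ 1.
  S_1 = Σ v_i α_i r_i = 6·3·1 + 5·1·3 + 8·10·7 + 8·4·0 + 12·5·11 = 1253 ≡ 5.
  α_i^2 mod 13 = [9, 1, 9, 3, 12].
  S_2 = Σ v_i α_i^2 r_i = 6·9·1 + 5·1·3 + 8·9·7 + 8·3·0 + 12·12·11 = 2157 ≡ 12.
  S = (1, 5, 12) ≠ 0, so r is not a codeword (an error is present).
Step 3: locate the error. For a single error e at position i, S_ℓ = v_i·e·α_i^ℓ, so α_err = S_1/S_0.
  S_0^{−1} = 1^{−1} = 1 (mod 13), so α_err = 5·1 = 5 ≡ 5 = α_5. Error position i = 5.
  Consistency check: S_2/S_1 = 12·8 = 96 ≡ 5 = α_err ✓ (single-error assumption holds).
Step 4: error magnitude e = S_0/v_5 = S_0·∏_{j≠5}(α_5 − α_j) = 1·12 = 12 ≡ 12 (mod 13).
Step 5: correct position 5: c_5 = r_5 − e = 11 − 12 ≡ 12 (mod 13). Hence c = [1, 3, 7, 0, 12].
  Check: interpolating c through the α_i gives m(x) = 4 + 12·x (degree < 2) with m(α_i) = c_i for every i, so c is indeed a codeword.


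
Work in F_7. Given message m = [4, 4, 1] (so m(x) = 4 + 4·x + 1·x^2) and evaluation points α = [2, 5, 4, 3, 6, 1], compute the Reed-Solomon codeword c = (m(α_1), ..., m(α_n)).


c = [2, 0, 1, 4, 1, 2]

Message polynomial: m(x) = 4 + 4·x + 1·x^2 (mod 7).
For each evaluation point α_i, compute m(α_i) mod 7:
  α_1 = 2: Horner steps 1 → 6 → 2, so m(2) = 2.
  α_2 = 5: Horner steps 1 → 2 → 0, so m(5) = 0.
  α_3 = 4: Horner steps 1 → 1 → 1, so m(4) = 1.
  α_4 = 3: Horner steps 1 → 0 → 4, so m(3) = 4.
  α_5 = 6: Horner steps 1 → 3 → 1, so m(6) = 1.
  α_6 = 1: Horner steps 1 → 5 → 2, so m(1) = 2.
Codeword c = [2, 0, 1, 4, 1, 2] ∈ F_7^6.


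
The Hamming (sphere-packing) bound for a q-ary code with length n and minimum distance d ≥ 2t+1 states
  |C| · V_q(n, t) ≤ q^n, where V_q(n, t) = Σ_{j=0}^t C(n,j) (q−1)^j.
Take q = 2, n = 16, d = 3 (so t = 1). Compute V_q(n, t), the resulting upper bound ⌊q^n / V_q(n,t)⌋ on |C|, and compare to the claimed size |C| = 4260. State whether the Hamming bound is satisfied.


V_q(n, t) = 17, q^n = 65536, Hamming bound = 3855, |C| = 4260 > bound (violated).

Step 1: Compute V_q(n, t) = Σ_{j=0}^1 C(n, j) (q−1)^j.
  j = 0: C(16,0)·(1)^0 = 1·1 = 1.
  j = 1: C(16,1)·(1)^1 = 16·1 = 16.
  V_q(n, t) = 1 + 16 = 17.
Step 2: q^n = 2^16 = 65536.
Step 3: Hamming bound ⌊q^n / V_q(n,t)⌋ = ⌊65536/17⌋ = 3855.
Step 4: Compare |C| = 4260 to 3855: violated.
The claimed |C| lies above the Hamming bound, so no 2-ary code of length 16 with d ≥ 3 can have 4260 codewords.


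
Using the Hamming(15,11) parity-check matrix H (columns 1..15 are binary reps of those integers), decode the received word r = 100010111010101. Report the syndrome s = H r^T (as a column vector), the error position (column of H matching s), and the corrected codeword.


s = (1, 0, 1, 1)^T, error position = 11, corrected codeword c = 100010111000101

Compute s = H r^T mod 2 one row at a time:
  s_1 = 1 + 1 + 0 + 1 + 0 + 1 + 0 + 1 = 5 ≡ 1 (mod 2).
  s_2 = 0 + 1 + 0 + 1 + 0 + 1 + 0 + 1 = 4 ≡ 0 (mod 2).
  s_3 = 0 + 0 + 0 + 1 + 0 + 1 + 0 + 1 = 3 ≡ 1 (mod 2).
  s_4 = 1 + 0 + 1 + 1 + 1 + 1 + 1 + 1 = 7 ≡ 1 (mod 2).
s = (1, 0, 1, 1)^T — this equals column 11 of H (binary 1011), so error is at position 11.
Correct: flip bit 11 of r = 100010111010101 to get c = 100010111000101.


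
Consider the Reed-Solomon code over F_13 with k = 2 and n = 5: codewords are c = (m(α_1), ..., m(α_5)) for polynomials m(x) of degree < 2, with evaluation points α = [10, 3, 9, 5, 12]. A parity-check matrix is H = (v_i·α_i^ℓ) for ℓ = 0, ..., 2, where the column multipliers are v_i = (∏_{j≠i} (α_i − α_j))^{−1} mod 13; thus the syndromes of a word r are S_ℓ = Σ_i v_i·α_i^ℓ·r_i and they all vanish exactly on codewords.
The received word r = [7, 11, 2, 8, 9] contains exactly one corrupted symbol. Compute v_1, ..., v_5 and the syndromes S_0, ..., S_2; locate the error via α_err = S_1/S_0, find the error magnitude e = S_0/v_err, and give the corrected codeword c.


S = (5, 8, 5), error at position 5, error magnitude e = 5, c = [7, 11, 2, 8, 4].

Step 1: column multipliers v_i = (∏_{j≠i}(α_i − α_j))^{−1} mod 13.
  i = 1 (α = 10): (10−3)(10−9)(10−5)(10−12) = 7·1·5·(−2) = −70 ≡ 8, so v_1 = 8^{−1} = 5 (mod 13).
  i = 2 (α = 3): (3−10)(3−9)(3−5)(3−12) = (−7)·(−6)·(−2)·(−9) = 756 ≡ 2, so v_2 = 2^{−1} = 7 (mod 13).
  i = 3 (α = 9): (9−10)(9−3)(9−5)(9−12) = (−1)·6·4·(−3) = 72 ≡ 7, so v_3 = 7^{−1} = 2 (mod 13).
  i = 4 (α = 5): (5−10)(5−3)(5−9)(5−12) = (−5)·2·(−4)·(−7) = −280 ≡ 6, so v_4 = 6^{−1} = 11 (mod 13).
  i = 5 (α = 12): (12−10)(12−3)(12−9)(12−5) = 2·9·3·7 = 378 ≡ 1, so v_5 = 1^{−1} = 1 (mod 13).
  v = [5, 7, 2, 11, 1].
Step 2: syndromes of r = [7, 11, 2, 8, 9] (all sums mod 13).
  S_0 = Σ v_i r_i = 5·7 + 7·11 + 2·2 + 11·8 + 1·9 = 213 ≡ 5.
  S_1 = Σ v_i α_i r_i = 5·10·7 + 7·3·11 + 2·9·2 + 11·5·8 + 1·12·9 = 1165 ≡ 8.
  α_i^2 mod 13 = [9, 9, 3, 12, 1].
  S_2 = Σ v_i α_i^2 r_i = 5·9·7 + 7·9·11 + 2·3·2 + 11·12·8 + 1·1·9 = 2085 ≡ 5.
  S = (5, 8, 5) ≠ 0, so r is not a codeword (an error is present).
Step 3: locate the error. For a single error e at position i, S_ℓ = v_i·e·α_i^ℓ, so α_err = S_1/S_0.
  S_0^{−1} = 5^{−1} = 8 (mod 13), so α_err = 8·8 = 64 ≡ 12 = α_5. Error position i = 5.
  Consistency check: S_2/S_1 = 5·5 = 25 ≡ 12 = α_err ✓ (single-error assumption holds).
Step 4: error magnitude e = S_0/v_5 = S_0·∏_{j≠5}(α_5 − α_j) = 5·1 = 5 ≡ 5 (mod 13).
Step 5: correct position 5: c_5 = r_5 − e = 9 − 5 ≡ 4 (mod 13). Hence c = [7, 11, 2, 8, 4].
  Check: interpolating c through the α_i gives m(x) = 9 + 5·x (degree < 2) with m(α_i) = c_i for every i, so c is indeed a codeword.


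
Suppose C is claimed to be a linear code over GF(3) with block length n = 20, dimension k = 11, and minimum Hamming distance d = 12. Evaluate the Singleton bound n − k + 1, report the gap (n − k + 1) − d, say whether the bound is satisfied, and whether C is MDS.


Singleton RHS = n − k + 1 = 10, slack = -2, bound violated (no such code; not MDS).

Singleton bound: d ≤ n − k + 1.
Here n = 20, k = 11, so n − k + 1 = 10.
Given d = 12, check d ≤ 10: NO.
Slack = (n − k + 1) − d = -2.
The slack is negative: d = 12 exceeds n − k + 1 = 10 by 2, so the Singleton bound is violated and no linear [20, 11, 12]_3 code can exist. In particular it is not MDS (MDS requires d = n − k + 1 exactly).
Description: the claimed parameters are [20, 11, 12]_3; such a code would be impossible (violates the Singleton bound).


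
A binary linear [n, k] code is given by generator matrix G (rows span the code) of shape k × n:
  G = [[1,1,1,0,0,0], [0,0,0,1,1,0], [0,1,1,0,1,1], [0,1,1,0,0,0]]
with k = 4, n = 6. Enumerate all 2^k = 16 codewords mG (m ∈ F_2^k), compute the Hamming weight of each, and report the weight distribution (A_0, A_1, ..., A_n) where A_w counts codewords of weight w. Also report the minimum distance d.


Weight distribution: A_0 = 1, A_1 = 1, A_2 = 4, A_3 = 4, A_4 = 3, A_5 = 3. Minimum distance d = 1.

Enumerate all 2^4 = 16 messages m ∈ F_2^4.
For each, compute codeword c = mG in F_2^6, then tally its weight.
  m = 0000 → c = 000000, weight = 0.
  m = 1000 → c = 111000, weight = 3.
  m = 0100 → c = 000110, weight = 2.
  m = 1100 → c = 111110, weight = 5.
  m = 0010 → c = 011011, weight = 4.
  m = 1010 → c = 100011, weight = 3.
  m = 0110 → c = 011101, weight = 4.
  m = 1110 → c = 100101, weight = 3.
  m = 0001 → c = 011000, weight = 2.
  m = 1001 → c = 100000, weight = 1.
  m = 0101 → c = 011110, weight = 4.
  m = 1101 → c = 100110, weight = 3.
  m = 0011 → c = 000011, weight = 2.
  m = 1011 → c = 111011, weight = 5.
  m = 0111 → c = 000101, weight = 2.
  m = 1111 → c = 111101, weight = 5.
Tally weights:
  weight 0: 1 codewords.
  weight 1: 1 codewords.
  weight 2: 4 codewords.
  weight 3: 4 codewords.
  weight 4: 3 codewords.
  weight 5: 3 codewords.
Minimum distance d = smallest w > 0 with A_w > 0 = 1.
Sanity: Σ A_w = 16 = 2^4 = 16 ✓.


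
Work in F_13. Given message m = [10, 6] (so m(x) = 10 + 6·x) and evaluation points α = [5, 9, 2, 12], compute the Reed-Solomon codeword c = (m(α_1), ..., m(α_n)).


c = [1, 12, 9, 4]

Message polynomial: m(x) = 10 + 6·x (mod 13).
For each evaluation point α_i, compute m(α_i) mod 13:
  α_1 = 5: Horner steps 6 → 1, so m(5) = 1.
  α_2 = 9: Horner steps 6 → 12, so m(9) = 12.
  α_3 = 2: Horner steps 6 → 9, so m(2) = 9.
  α_4 = 12: Horner steps 6 → 4, so m(12) = 4.
Codeword c = [1, 12, 9, 4] ∈ F_13^4.


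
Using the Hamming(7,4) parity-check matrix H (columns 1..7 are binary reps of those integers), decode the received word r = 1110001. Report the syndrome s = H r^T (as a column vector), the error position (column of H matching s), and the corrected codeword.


s = (1, 1, 1)^T, error position = 7, corrected codeword c = 1110000

Compute s = H r^T mod 2 one row at a time:
  s_1 = 0 + 0 + 0 + 1 = 1 ≡ 1 (mod 2).
  s_2 = 1 + 1 + 0 + 1 = 3 ≡ 1 (mod 2).
  s_3 = 1 + 1 + 0 + 1 = 3 ≡ 1 (mod 2).
s = (1, 1, 1)^T — this equals column 7 of H (binary 111), so error is at position 7.
Correct: flip bit 7 of r = 1110001 to get c = 1110000.


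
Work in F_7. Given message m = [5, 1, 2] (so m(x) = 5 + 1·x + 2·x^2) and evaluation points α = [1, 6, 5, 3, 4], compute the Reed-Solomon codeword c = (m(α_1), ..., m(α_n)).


c = [1, 6, 4, 5, 6]

Message polynomial: m(x) = 5 + 1·x + 2·x^2 (mod 7).
For each evaluation point α_i, compute m(α_i) mod 7:
  α_1 = 1: Horner steps 2 → 3 → 1, so m(1) = 1.
  α_2 = 6: Horner steps 2 → 6 → 6, so m(6) = 6.
  α_3 = 5: Horner steps 2 → 4 → 4, so m(5) = 4.
  α_4 = 3: Horner steps 2 → 0 → 5, so m(3) = 5.
  α_5 = 4: Horner steps 2 → 2 → 6, so m(4) = 6.
Codeword c = [1, 6, 4, 5, 6] ∈ F_7^5.


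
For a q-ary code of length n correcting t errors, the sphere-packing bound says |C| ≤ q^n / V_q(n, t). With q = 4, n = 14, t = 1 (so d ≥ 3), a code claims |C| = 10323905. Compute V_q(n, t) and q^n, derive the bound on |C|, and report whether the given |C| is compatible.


V_q(n, t) = 43, q^n = 268435456, Hamming bound = 6242685, |C| = 10323905 > bound (violated).

Step 1: Compute V_q(n, t) = Σ_{j=0}^1 C(n, j) (q−1)^j.
  j = 0: C(14,0)·(3)^0 = 1·1 = 1.
  j = 1: C(14,1)·(3)^1 = 14·3 = 42.
  V_q(n, t) = 1 + 42 = 43.
Step 2: q^n = 4^14 = 268435456.
Step 3: Hamming bound ⌊q^n / V_q(n,t)⌋ = ⌊268435456/43⌋ = 6242685.
Step 4: Compare |C| = 10323905 to 6242685: violated.
The claimed |C| lies above the Hamming bound, so no 4-ary code of length 14 with d ≥ 3 can have 10323905 codewords.


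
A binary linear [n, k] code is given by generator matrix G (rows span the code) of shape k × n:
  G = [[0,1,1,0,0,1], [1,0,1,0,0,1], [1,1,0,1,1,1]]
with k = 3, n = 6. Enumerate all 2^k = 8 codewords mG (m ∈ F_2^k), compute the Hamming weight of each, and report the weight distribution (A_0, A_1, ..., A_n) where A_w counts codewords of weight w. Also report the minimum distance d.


Weight distribution: A_0 = 1, A_2 = 1, A_3 = 3, A_4 = 2, A_5 = 1. Minimum distance d = 2.

Enumerate all 2^3 = 8 messages m ∈ F_2^3.
For each, compute codeword c = mG in F_2^6, then tally its weight.
  m = 000 → c = 000000, weight = 0.
  m = 100 → c = 011001, weight = 3.
  m = 010 → c = 101001, weight = 3.
  m = 110 → c = 110000, weight = 2.
  m = 001 → c = 110111, weight = 5.
  m = 101 → c = 101110, weight = 4.
  m = 011 → c = 011110, weight = 4.
  m = 111 → c = 000111, weight = 3.
Tally weights:
  weight 0: 1 codewords.
  weight 2: 1 codewords.
  weight 3: 3 codewords.
  weight 4: 2 codewords.
  weight 5: 1 codewords.
Minimum distance d = smallest w > 0 with A_w > 0 = 2.
Sanity: Σ A_w = 8 = 2^3 = 8 ✓.


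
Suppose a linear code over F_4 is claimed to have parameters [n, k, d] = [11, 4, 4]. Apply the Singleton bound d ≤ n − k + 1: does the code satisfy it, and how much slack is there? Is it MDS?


Singleton RHS = n − k + 1 = 8, slack = 4, bound satisfied, not MDS.

Singleton bound: d ≤ n − k + 1.
Here n = 11, k = 4, so n − k + 1 = 8.
Given d = 4, check d ≤ 8: YES.
Slack = (n − k + 1) − d = 4.
The code is NOT MDS (slack = 4 > 0).
Description: the claimed parameters are [11, 4, 4]_4; such a code would be non-MDS.


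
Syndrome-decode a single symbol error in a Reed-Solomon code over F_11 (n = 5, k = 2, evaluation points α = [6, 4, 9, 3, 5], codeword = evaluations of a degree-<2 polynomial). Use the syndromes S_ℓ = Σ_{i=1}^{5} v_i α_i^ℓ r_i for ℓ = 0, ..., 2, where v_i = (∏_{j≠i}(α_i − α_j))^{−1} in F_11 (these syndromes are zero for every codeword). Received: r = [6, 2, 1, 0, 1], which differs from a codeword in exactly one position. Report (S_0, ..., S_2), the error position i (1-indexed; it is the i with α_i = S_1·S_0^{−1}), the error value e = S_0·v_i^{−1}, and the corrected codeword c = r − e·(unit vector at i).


S = (1, 5, 3), error at position 5, error magnitude e = 8, c = [6, 2, 1, 0, 4].

Step 1: column multipliers v_i = (∏_{j≠i}(α_i − α_j))^{−1} mod 11.
  i = 1 (α = 6): (6−4)(6−9)(6−3)(6−5) = 2·(−3)·3·1 = −18 ≡ 4, so v_1 = 4^{−1} = 3 (mod 11).
  i = 2 (α = 4): (4−6)(4−9)(4−3)(4−5) = (−2)·(−5)·1·(−1) = −10 ≡ 1, so v_2 = 1^{−1} = 1 (mod 11).
  i = 3 (α = 9): (9−6)(9−4)(9−3)(9−5) = 3·5·6·4 = 360 ≡ 8, so v_3 = 8^{−1} = 7 (mod 11).
  i = 4 (α = 3): (3−6)(3−4)(3−9)(3−5) = (−3)·(−1)·(−6)·(−2) = 36 ≡ 3, so v_4 = 3^{−1} = 4 (mod 11).
  i = 5 (α = 5): (5−6)(5−4)(5−9)(5−3) = (−1)·1·(−4)·2 = 8 ≡ 8, so v_5 = 8^{−1} = 7 (mod 11).
  v = [3, 1, 7, 4, 7].
Step 2: syndromes of r = [6, 2, 1, 0, 1] (all sums mod 11).
  S_0 = Σ v_i r_i = 3·6 + 1·2 + 7·1 + 4·0 + 7·1 = 34 ≡ 1.
  S_1 = Σ v_i α_i r_i = 3·6·6 + 1·4·2 + 7·9·1 + 4·3·0 + 7·5·1 = 214 ≡ 5.
  α_i^2 mod 11 = [3, 5, 4, 9, 3].
  S_2 = Σ v_i α_i^2 r_i = 3·3·6 + 1·5·2 + 7·4·1 + 4·9·0 + 7·3·1 = 113 ≡ 3.
  S = (1, 5, 3) ≠ 0, so r is not a codeword (an error is present).
Step 3: locate the error. For a single error e at position i, S_ℓ = v_i·e·α_i^ℓ, so α_err = S_1/S_0.
  S_0^{−1} = 1^{−1} = 1 (mod 11), so α_err = 5·1 = 5 ≡ 5 = α_5. Error position i = 5.
  Consistency check: S_2/S_1 = 3·9 = 27 ≡ 5 = α_err ✓ (single-error assumption holds).
Step 4: error magnitude e = S_0/v_5 = S_0·∏_{j≠5}(α_5 − α_j) = 1·8 = 8 ≡ 8 (mod 11).
Step 5: correct position 5: c_5 = r_5 − e = 1 − 8 ≡ 4 (mod 11). Hence c = [6, 2, 1, 0, 4].
  Check: interpolating c through the α_i gives m(x) = 5 + 2·x (degree < 2) with m(α_i) = c_i for every i, so c is indeed a codeword.


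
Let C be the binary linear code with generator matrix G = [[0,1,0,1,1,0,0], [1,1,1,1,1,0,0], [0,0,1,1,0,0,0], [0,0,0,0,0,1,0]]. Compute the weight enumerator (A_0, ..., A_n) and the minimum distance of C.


Weight distribution: A_0 = 1, A_1 = 1, A_2 = 3, A_3 = 6, A_4 = 3, A_5 = 1, A_6 = 1. Minimum distance d = 1.

Enumerate all 2^4 = 16 messages m ∈ F_2^4.
For each, compute codeword c = mG in F_2^7, then tally its weight.
  m = 0000 → c = 0000000, weight = 0.
  m = 1000 → c = 0101100, weight = 3.
  m = 0100 → c = 1111100, weight = 5.
  m = 1100 → c = 1010000, weight = 2.
  m = 0010 → c = 0011000, weight = 2.
  m = 1010 → c = 0110100, weight = 3.
  m = 0110 → c = 1100100, weight = 3.
  m = 1110 → c = 1001000, weight = 2.
  m = 0001 → c = 0000010, weight = 1.
  m = 1001 → c = 0101110, weight = 4.
  m = 0101 → c = 1111110, weight = 6.
  m = 1101 → c = 1010010, weight = 3.
  m = 0011 → c = 0011010, weight = 3.
  m = 1011 → c = 0110110, weight = 4.
  m = 0111 → c = 1100110, weight = 4.
  m = 1111 → c = 1001010, weight = 3.
Tally weights:
  weight 0: 1 codewords.
  weight 1: 1 codewords.
  weight 2: 3 codewords.
  weight 3: 6 codewords.
  weight 4: 3 codewords.
  weight 5: 1 codewords.
  weight 6: 1 codewords.
Minimum distance d = smallest w > 0 with A_w > 0 = 1.
Sanity: Σ A_w = 16 = 2^4 = 16 ✓.


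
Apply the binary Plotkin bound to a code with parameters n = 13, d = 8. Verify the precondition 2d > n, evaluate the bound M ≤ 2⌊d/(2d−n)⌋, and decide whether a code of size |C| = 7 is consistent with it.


Plotkin bound M ≤ 4; given |C| = 7 > bound (violated).

Check applicability: 2d = 16, n = 13.
2d − n = 3 > 0, so Plotkin applies.
Compute d/(2d−n) = 8/3 ≈ 2.6667.
⌊d/(2d−n)⌋ = 2.
Plotkin bound: M ≤ 2·2 = 4.
Given |C| = 7, check: VIOLATED.
This |C| is above the Plotkin bound, so no binary code with n = 13, d = 8 and 7 codewords exists.


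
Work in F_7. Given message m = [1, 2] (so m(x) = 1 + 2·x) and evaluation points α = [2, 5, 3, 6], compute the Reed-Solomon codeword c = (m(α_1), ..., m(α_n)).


c = [5, 4, 0, 6]

Message polynomial: m(x) = 1 + 2·x (mod 7).
For each evaluation point α_i, compute m(α_i) mod 7:
  α_1 = 2: Horner steps 2 → 5, so m(2) = 5.
  α_2 = 5: Horner steps 2 → 4, so m(5) = 4.
  α_3 = 3: Horner steps 2 → 0, so m(3) = 0.
  α_4 = 6: Horner steps 2 → 6, so m(6) = 6.
Codeword c = [5, 4, 0, 6] ∈ F_7^4.


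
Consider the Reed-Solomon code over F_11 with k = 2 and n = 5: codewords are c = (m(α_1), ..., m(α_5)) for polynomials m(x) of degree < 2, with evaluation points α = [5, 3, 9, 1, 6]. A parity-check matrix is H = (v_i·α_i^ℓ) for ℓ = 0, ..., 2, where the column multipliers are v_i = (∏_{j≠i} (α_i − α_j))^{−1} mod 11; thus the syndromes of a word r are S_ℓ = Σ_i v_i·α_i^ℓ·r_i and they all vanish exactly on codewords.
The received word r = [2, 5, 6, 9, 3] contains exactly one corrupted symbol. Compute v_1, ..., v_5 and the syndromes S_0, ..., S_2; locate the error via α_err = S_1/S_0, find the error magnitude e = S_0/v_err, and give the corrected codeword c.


S = (1, 3, 9), error at position 2, error magnitude e = 5, c = [2, 0, 6, 9, 3].

Step 1: column multipliers v_i = (∏_{j≠i}(α_i − α_j))^{−1} mod 11.
  i = 1 (α = 5): (5−3)(5−9)(5−1)(5−6) = 2·(−4)·4·(−1) = 32 ≡ 10, so v_1 = 10^{−1} = 10 (mod 11).
  i = 2 (α = 3): (3−5)(3−9)(3−1)(3−6) = (−2)·(−6)·2·(−3) = −72 ≡ 5, so v_2 = 5^{−1} = 9 (mod 11).
  i = 3 (α = 9): (9−5)(9−3)(9−1)(9−6) = 4·6·8·3 = 576 ≡ 4, so v_3 = 4^{−1} = 3 (mod 11).
  i = 4 (α = 1): (1−5)(1−3)(1−9)(1−6) = (−4)·(−2)·(−8)·(−5) = 320 ≡ 1, so v_4 = 1^{−1} = 1 (mod 11).
  i = 5 (α = 6): (6−5)(6−3)(6−9)(6−1) = 1·3·(−3)·5 = −45 ≡ 10, so v_5 = 10^{−1} = 10 (mod 11).
  v = [10, 9, 3, 1, 10].
Step 2: syndromes of r = [2, 5, 6, 9, 3] (all sums mod 11).
  S_0 = Σ v_i r_i = 10·2 + 9·5 + 3·6 + 1·9 + 10·3 = 122 ≡ 1.
  S_1 = Σ v_i α_i r_i = 10·5·2 + 9·3·5 + 3·9·6 + 1·1·9 + 10·6·3 = 586 ≡ 3.
  α_i^2 mod 11 = [3, 9, 4, 1, 3].
  S_2 = Σ v_i α_i^2 r_i = 10·3·2 + 9·9·5 + 3·4·6 + 1·1·9 + 10·3·3 = 636 ≡ 9.
  S = (1, 3, 9) ≠ 0, so r is not a codeword (an error is present).
Step 3: locate the error. For a single error e at position i, S_ℓ = v_i·e·α_i^ℓ, so α_err = S_1/S_0.
  S_0^{−1} = 1^{−1} = 1 (mod 11), so α_err = 3·1 = 3 ≡ 3 = α_2. Error position i = 2.
  Consistency check: S_2/S_1 = 9·4 = 36 ≡ 3 = α_err ✓ (single-error assumption holds).
Step 4: error magnitude e = S_0/v_2 = S_0·∏_{j≠2}(α_2 − α_j) = 1·5 = 5 ≡ 5 (mod 11).
Step 5: correct position 2: c_2 = r_2 − e = 5 − 5 ≡ 0 (mod 11). Hence c = [2, 0, 6, 9, 3].
  Check: interpolating c through the α_i gives m(x) = 8 + 1·x (degree < 2) with m(α_i) = c_i for every i, so c is indeed a codeword.


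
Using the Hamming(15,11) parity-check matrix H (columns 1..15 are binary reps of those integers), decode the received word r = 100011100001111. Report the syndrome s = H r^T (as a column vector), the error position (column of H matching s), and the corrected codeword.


s = (0, 1, 0, 1)^T, error position = 5, corrected codeword c = 100001100001111

Compute s = H r^T mod 2 one row at a time:
  s_1 = 0 + 0 + 0 + 0 + 1 + 1 + 1 + 1 = 4 ≡ 0 (mod 2).
  s_2 = 0 + 1 + 1 + 1 + 1 + 1 + 1 + 1 = 7 ≡ 1 (mod 2).
  s_3 = 0 + 0 + 1 + 1 + 0 + 0 + 1 + 1 = 4 ≡ 0 (mod 2).
  s_4 = 1 + 0 + 1 + 1 + 0 + 0 + 1 + 1 = 5 ≡ 1 (mod 2).
s = (0, 1, 0, 1)^T — this equals column 5 of H (binary 0101), so error is at position 5.
Correct: flip bit 5 of r = 100011100001111 to get c = 100001100001111.


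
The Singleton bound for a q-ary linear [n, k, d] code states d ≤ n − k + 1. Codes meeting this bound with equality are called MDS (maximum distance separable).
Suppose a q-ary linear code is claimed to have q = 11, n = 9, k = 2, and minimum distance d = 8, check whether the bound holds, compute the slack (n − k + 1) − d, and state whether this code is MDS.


Singleton RHS = n − k + 1 = 8, slack = 0, bound satisfied, MDS.

Singleton bound: d ≤ n − k + 1.
Here n = 9, k = 2, so n − k + 1 = 8.
Given d = 8, check d ≤ 8: YES.
Slack = (n − k + 1) − d = 0.
The code is MDS (slack = 0).
Description: the claimed parameters are [9, 2, 8]_11; such a code would be MDS (meets Singleton bound).


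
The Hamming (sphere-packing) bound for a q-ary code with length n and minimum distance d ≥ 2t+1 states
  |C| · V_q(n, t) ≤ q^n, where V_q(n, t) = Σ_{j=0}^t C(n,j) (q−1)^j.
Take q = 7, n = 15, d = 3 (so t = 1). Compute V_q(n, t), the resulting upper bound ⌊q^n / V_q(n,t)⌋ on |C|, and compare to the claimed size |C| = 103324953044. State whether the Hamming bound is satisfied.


V_q(n, t) = 91, q^n = 4747561509943, Hamming bound = 52171005603, |C| = 103324953044 > bound (violated).

Step 1: Compute V_q(n, t) = Σ_{j=0}^1 C(n, j) (q−1)^j.
  j = 0: C(15,0)·(6)^0 = 1·1 = 1.
  j = 1: C(15,1)·(6)^1 = 15·6 = 90.
  V_q(n, t) = 1 + 90 = 91.
Step 2: q^n = 7^15 = 4747561509943.
Step 3: Hamming bound ⌊q^n / V_q(n,t)⌋ = ⌊4747561509943/91⌋ = 52171005603.
Step 4: Compare |C| = 103324953044 to 52171005603: violated.
The claimed |C| lies above the Hamming bound, so no 7-ary code of length 15 with d ≥ 3 can have 103324953044 codewords.


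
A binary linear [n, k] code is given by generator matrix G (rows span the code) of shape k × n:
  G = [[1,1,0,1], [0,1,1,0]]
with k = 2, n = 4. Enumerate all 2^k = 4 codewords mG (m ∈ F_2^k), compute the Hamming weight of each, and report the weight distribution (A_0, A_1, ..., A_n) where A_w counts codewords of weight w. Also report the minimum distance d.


Weight distribution: A_0 = 1, A_2 = 1, A_3 = 2. Minimum distance d = 2.

Enumerate all 2^2 = 4 messages m ∈ F_2^2.
For each, compute codeword c = mG in F_2^4, then tally its weight.
  m = 00 → c = 0000, weight = 0.
  m = 10 → c = 1101, weight = 3.
  m = 01 → c = 0110, weight = 2.
  m = 11 → c = 1011, weight = 3.
Tally weights:
  weight 0: 1 codewords.
  weight 2: 1 codewords.
  weight 3: 2 codewords.
Minimum distance d = smallest w > 0 with A_w > 0 = 2.
Sanity: Σ A_w = 4 = 2^2 = 4 ✓.


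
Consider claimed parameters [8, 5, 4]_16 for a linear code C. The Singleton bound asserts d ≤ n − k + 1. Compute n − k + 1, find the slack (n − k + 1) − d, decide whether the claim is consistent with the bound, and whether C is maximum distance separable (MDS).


Singleton RHS = n − k + 1 = 4, slack = 0, bound satisfied, MDS.

Singleton bound: d ≤ n − k + 1.
Here n = 8, k = 5, so n − k + 1 = 4.
Given d = 4, check d ≤ 4: YES.
Slack = (n − k + 1) − d = 0.
The code is MDS (slack = 0).
Description: the claimed parameters are [8, 5, 4]_16; such a code would be MDS (meets Singleton bound).


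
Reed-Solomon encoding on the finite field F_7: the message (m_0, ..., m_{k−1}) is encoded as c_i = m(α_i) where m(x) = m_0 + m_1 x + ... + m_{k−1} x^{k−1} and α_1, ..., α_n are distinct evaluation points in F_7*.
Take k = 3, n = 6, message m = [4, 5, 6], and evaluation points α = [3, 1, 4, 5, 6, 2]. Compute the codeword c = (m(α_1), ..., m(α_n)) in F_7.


c = [3, 1, 1, 4, 5, 3]

Message polynomial: m(x) = 4 + 5·x + 6·x^2 (mod 7).
For each evaluation point α_i, compute m(α_i) mod 7:
  α_1 = 3: Horner steps 6 → 2 → 3, so m(3) = 3.
  α_2 = 1: Horner steps 6 → 4 → 1, so m(1) = 1.
  α_3 = 4: Horner steps 6 → 1 → 1, so m(4) = 1.
  α_4 = 5: Horner steps 6 → 0 → 4, so m(5) = 4.
  α_5 = 6: Horner steps 6 → 6 → 5, so m(6) = 5.
  α_6 = 2: Horner steps 6 → 3 → 3, so m(2) = 3.
Codeword c = [3, 1, 1, 4, 5, 3] ∈ F_7^6.


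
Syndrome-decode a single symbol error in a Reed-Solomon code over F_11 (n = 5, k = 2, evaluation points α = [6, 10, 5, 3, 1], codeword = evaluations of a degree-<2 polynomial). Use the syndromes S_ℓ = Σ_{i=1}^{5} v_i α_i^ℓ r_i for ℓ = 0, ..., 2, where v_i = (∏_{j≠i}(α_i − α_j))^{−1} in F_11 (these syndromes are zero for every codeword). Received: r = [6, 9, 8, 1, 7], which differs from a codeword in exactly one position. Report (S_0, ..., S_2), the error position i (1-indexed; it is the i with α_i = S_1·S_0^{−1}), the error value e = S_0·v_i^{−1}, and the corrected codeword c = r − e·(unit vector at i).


S = (3, 3, 3), error at position 5, error magnitude e = 2, c = [6, 9, 8, 1, 5].

Step 1: column multipliers v_i = (∏_{j≠i}(α_i − α_j))^{−1} mod 11.
  i = 1 (α = 6): (6−10)(6−5)(6−3)(6−1) = (−4)·1·3·5 = −60 ≡ 6, so v_1 = 6^{−1} = 2 (mod 11).
  i = 2 (α = 10): (10−6)(10−5)(10−3)(10−1) = 4·5·7·9 = 1260 ≡ 6, so v_2 = 6^{−1} = 2 (mod 11).
  i = 3 (α = 5): (5−6)(5−10)(5−3)(5−1) = (−1)·(−5)·2·4 = 40 ≡ 7, so v_3 = 7^{−1} = 8 (mod 11).
  i = 4 (α = 3): (3−6)(3−10)(3−5)(3−1) = (−3)·(−7)·(−2)·2 = −84 ≡ 4, so v_4 = 4^{−1} = 3 (mod 11).
  i = 5 (α = 1): (1−6)(1−10)(1−5)(1−3) = (−5)·(−9)·(−4)·(−2) = 360 ≡ 8, so v_5 = 8^{−1} = 7 (mod 11).
  v = [2, 2, 8, 3, 7].
Step 2: syndromes of r = [6, 9, 8, 1, 7] (all sums mod 11).
  S_0 = Σ v_i r_i = 2·6 + 2·9 + 8·8 + 3·1 + 7·7 = 146 ≡ 3.
  S_1 = Σ v_i α_i r_i = 2·6·6 + 2·10·9 + 8·5·8 + 3·3·1 + 7·1·7 = 630 ≡ 3.
  α_i^2 mod 11 = [3, 1, 3, 9, 1].
  S_2 = Σ v_i α_i^2 r_i = 2·3·6 + 2·1·9 + 8·3·8 + 3·9·1 + 7·1·7 = 322 ≡ 3.
  S = (3, 3, 3) ≠ 0, so r is not a codeword (an error is present).
Step 3: locate the error. For a single error e at position i, S_ℓ = v_i·e·α_i^ℓ, so α_err = S_1/S_0.
  S_0^{−1} = 3^{−1} = 4 (mod 11), so α_err = 3·4 = 12 ≡ 1 = α_5. Error position i = 5.
  Consistency check: S_2/S_1 = 3·4 = 12 ≡ 1 = α_err ✓ (single-error assumption holds).
Step 4: error magnitude e = S_0/v_5 = S_0·∏_{j≠5}(α_5 − α_j) = 3·8 = 24 ≡ 2 (mod 11).
Step 5: correct position 5: c_5 = r_5 − e = 7 − 2 ≡ 5 (mod 11). Hence c = [6, 9, 8, 1, 5].
  Check: interpolating c through the α_i gives m(x) = 7 + 9·x (degree < 2) with m(α_i) = c_i for every i, so c is indeed a codeword.


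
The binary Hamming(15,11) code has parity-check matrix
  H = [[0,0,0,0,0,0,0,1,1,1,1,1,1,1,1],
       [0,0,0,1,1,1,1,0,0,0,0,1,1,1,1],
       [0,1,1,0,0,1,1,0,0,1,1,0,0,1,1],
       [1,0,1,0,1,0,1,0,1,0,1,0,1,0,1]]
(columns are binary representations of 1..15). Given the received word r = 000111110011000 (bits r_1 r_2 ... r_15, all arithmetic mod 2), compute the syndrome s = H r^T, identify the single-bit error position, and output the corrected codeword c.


s = (1, 1, 1, 1)^T, error position = 15, corrected codeword c = 000111110011001

Compute s = H r^T mod 2 one row at a time:
  s_1 = 1 + 0 + 0 + 1 + 1 + 0 + 0 + 0 = 3 ≡ 1 (mod 2).
  s_2 = 1 + 1 + 1 + 1 + 1 + 0 + 0 + 0 = 5 ≡ 1 (mod 2).
  s_3 = 0 + 0 + 1 + 1 + 0 + 1 + 0 + 0 = 3 ≡ 1 (mod 2).
  s_4 = 0 + 0 + 1 + 1 + 0 + 1 + 0 + 0 = 3 ≡ 1 (mod 2).
s = (1, 1, 1, 1)^T — this equals column 15 of H (binary 1111), so error is at position 15.
Correct: flip bit 15 of r = 000111110011000 to get c = 000111110011001.


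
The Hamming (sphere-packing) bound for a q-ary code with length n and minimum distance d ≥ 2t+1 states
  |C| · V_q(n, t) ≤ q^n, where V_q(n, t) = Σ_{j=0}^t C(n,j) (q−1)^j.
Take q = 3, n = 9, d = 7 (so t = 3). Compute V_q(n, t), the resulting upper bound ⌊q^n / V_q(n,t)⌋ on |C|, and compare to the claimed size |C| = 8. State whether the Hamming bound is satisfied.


V_q(n, t) = 835, q^n = 19683, Hamming bound = 23, |C| = 8 ≤ bound (satisfied).

Step 1: Compute V_q(n, t) = Σ_{j=0}^3 C(n, j) (q−1)^j.
  j = 0: C(9,0)·(2)^0 = 1·1 = 1.
  j = 1: C(9,1)·(2)^1 = 9·2 = 18.
  j = 2: C(9,2)·(2)^2 = 36·4 = 144.
  j = 3: C(9,3)·(2)^3 = 84·8 = 672.
  V_q(n, t) = 1 + 18 + 144 + 672 = 835.
Step 2: q^n = 3^9 = 19683.
Step 3: Hamming bound ⌊q^n / V_q(n,t)⌋ = ⌊19683/835⌋ = 23.
Step 4: Compare |C| = 8 to 23: satisfied.
The claimed |C| lies below the Hamming bound.


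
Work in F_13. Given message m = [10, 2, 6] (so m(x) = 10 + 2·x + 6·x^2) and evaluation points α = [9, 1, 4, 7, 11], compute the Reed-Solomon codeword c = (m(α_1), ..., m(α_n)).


c = [7, 5, 10, 6, 4]

Message polynomial: m(x) = 10 + 2·x + 6·x^2 (mod 13).
For each evaluation point α_i, compute m(α_i) mod 13:
  α_1 = 9: Horner steps 6 → 4 → 7, so m(9) = 7.
  α_2 = 1: Horner steps 6 → 8 → 5, so m(1) = 5.
  α_3 = 4: Horner steps 6 → 0 → 10, so m(4) = 10.
  α_4 = 7: Horner steps 6 → 5 → 6, so m(7) = 6.
  α_5 = 11: Horner steps 6 → 3 → 4, so m(11) = 4.
Codeword c = [7, 5, 10, 6, 4] ∈ F_13^5.


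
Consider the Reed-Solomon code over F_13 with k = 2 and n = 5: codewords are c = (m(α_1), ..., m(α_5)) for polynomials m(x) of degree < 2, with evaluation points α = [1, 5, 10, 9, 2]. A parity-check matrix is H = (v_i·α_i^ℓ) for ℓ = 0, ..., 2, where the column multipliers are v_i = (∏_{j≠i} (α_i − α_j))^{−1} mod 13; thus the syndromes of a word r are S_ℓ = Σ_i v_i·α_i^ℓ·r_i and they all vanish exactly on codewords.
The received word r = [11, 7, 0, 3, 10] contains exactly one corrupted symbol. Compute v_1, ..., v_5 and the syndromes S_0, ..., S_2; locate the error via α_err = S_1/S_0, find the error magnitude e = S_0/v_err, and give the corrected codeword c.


S = (7, 5, 11), error at position 3, error magnitude e = 11, c = [11, 7, 2, 3, 10].

Step 1: column multipliers v_i = (∏_{j≠i}(α_i − α_j))^{−1} mod 13.
  i = 1 (α = 1): (1−5)(1−10)(1−9)(1−2) = (−4)·(−9)·(−8)·(−1) = 288 ≡ 2, so v_1 = 2^{−1} = 7 (mod 13).
  i = 2 (α = 5): (5−1)(5−10)(5−9)(5−2) = 4·(−5)·(−4)·3 = 240 ≡ 6, so v_2 = 6^{−1} = 11 (mod 13).
  i = 3 (α = 10): (10−1)(10−5)(10−9)(10−2) = 9·5·1·8 = 360 ≡ 9, so v_3 = 9^{−1} = 3 (mod 13).
  i = 4 (α = 9): (9−1)(9−5)(9−10)(9−2) = 8·4·(−1)·7 = −224 ≡ 10, so v_4 = 10^{−1} = 4 (mod 13).
  i = 5 (α = 2): (2−1)(2−5)(2−10)(2−9) = 1·(−3)·(−8)·(−7) = −168 ≡ 1, so v_5 = 1^{−1} = 1 (mod 13).
  v = [7, 11, 3, 4, 1].
Step 2: syndromes of r = [11, 7, 0, 3, 10] (all sums mod 13).
  S_0 = Σ v_i r_i = 7·11 + 11·7 + 3·0 + 4·3 + 1·10 = 176 ≡ 7.
  S_1 = Σ v_i α_i r_i = 7·1·11 + 11·5·7 + 3·10·0 + 4·9·3 + 1·2·10 = 590 ≡ 5.
  α_i^2 mod 13 = [1, 12, 9, 3, 4].
  S_2 = Σ v_i α_i^2 r_i = 7·1·11 + 11·12·7 + 3·9·0 + 4·3·3 + 1·4·10 = 1077 ≡ 11.
  S = (7, 5, 11) ≠ 0, so r is not a codeword (an error is present).
Step 3: locate the error. For a single error e at position i, S_ℓ = v_i·e·α_i^ℓ, so α_err = S_1/S_0.
  S_0^{−1} = 7^{−1} = 2 (mod 13), so α_err = 5·2 = 10 ≡ 10 = α_3. Error position i = 3.
  Consistency check: S_2/S_1 = 11·8 = 88 ≡ 10 = α_err ✓ (single-error assumption holds).
Step 4: error magnitude e = S_0/v_3 = S_0·∏_{j≠3}(α_3 − α_j) = 7·9 = 63 ≡ 11 (mod 13).
Step 5: correct position 3: c_3 = r_3 − e = 0 − 11 ≡ 2 (mod 13). Hence c = [11, 7, 2, 3, 10].
  Check: interpolating c through the α_i gives m(x) = 12 + 12·x (degree < 2) with m(α_i) = c_i for every i, so c is indeed a codeword.


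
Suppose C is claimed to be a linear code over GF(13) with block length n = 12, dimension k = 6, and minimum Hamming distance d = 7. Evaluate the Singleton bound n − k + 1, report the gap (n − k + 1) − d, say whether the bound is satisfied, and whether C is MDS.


Singleton RHS = n − k + 1 = 7, slack = 0, bound satisfied, MDS.

Singleton bound: d ≤ n − k + 1.
Here n = 12, k = 6, so n − k + 1 = 7.
Given d = 7, check d ≤ 7: YES.
Slack = (n − k + 1) − d = 0.
The code is MDS (slack = 0).
Description: the claimed parameters are [12, 6, 7]_13; such a code would be MDS (meets Singleton bound).


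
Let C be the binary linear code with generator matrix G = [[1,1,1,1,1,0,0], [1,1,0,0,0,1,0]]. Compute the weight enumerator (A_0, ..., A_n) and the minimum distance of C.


Weight distribution: A_0 = 1, A_3 = 1, A_4 = 1, A_5 = 1. Minimum distance d = 3.

Enumerate all 2^2 = 4 messages m ∈ F_2^2.
For each, compute codeword c = mG in F_2^7, then tally its weight.
  m = 00 → c = 0000000, weight = 0.
  m = 10 → c = 1111100, weight = 5.
  m = 01 → c = 1100010, weight = 3.
  m = 11 → c = 0011110, weight = 4.
Tally weights:
  weight 0: 1 codewords.
  weight 3: 1 codewords.
  weight 4: 1 codewords.
  weight 5: 1 codewords.
Minimum distance d = smallest w > 0 with A_w > 0 = 3.
Sanity: Σ A_w = 4 = 2^2 = 4 ✓.


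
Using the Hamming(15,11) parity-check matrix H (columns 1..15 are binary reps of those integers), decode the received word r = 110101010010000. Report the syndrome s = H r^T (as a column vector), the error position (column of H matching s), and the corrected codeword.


s = (0, 0, 1, 0)^T, error position = 2, corrected codeword c = 100101010010000

Compute s = H r^T mod 2 one row at a time:
  s_1 = 1 + 0 + 0 + 1 + 0 + 0 + 0 + 0 = 2 ≡ 0 (mod 2).
  s_2 = 1 + 0 + 1 + 0 + 0 + 0 + 0 + 0 = 2 ≡ 0 (mod 2).
  s_3 = 1 + 0 + 1 + 0 + 0 + 1 + 0 + 0 = 3 ≡ 1 (mod 2).
  s_4 = 1 + 0 + 0 + 0 + 0 + 1 + 0 + 0 = 2 ≡ 0 (mod 2).
s = (0, 0, 1, 0)^T — this equals column 2 of H (binary 0010), so error is at position 2.
Correct: flip bit 2 of r = 110101010010000 to get c = 100101010010000.


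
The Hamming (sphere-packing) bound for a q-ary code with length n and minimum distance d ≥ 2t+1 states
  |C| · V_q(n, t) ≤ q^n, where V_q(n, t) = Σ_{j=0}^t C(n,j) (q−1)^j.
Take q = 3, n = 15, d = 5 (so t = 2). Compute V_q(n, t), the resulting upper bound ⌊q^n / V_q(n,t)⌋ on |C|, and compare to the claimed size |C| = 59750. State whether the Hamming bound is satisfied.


V_q(n, t) = 451, q^n = 14348907, Hamming bound = 31815, |C| = 59750 > bound (violated).

Step 1: Compute V_q(n, t) = Σ_{j=0}^2 C(n, j) (q−1)^j.
  j = 0: C(15,0)·(2)^0 = 1·1 = 1.
  j = 1: C(15,1)·(2)^1 = 15·2 = 30.
  j = 2: C(15,2)·(2)^2 = 105·4 = 420.
  V_q(n, t) = 1 + 30 + 420 = 451.
Step 2: q^n = 3^15 = 14348907.
Step 3: Hamming bound ⌊q^n / V_q(n,t)⌋ = ⌊14348907/451⌋ = 31815.
Step 4: Compare |C| = 59750 to 31815: violated.
The claimed |C| lies above the Hamming bound, so no 3-ary code of length 15 with d ≥ 5 can have 59750 codewords.


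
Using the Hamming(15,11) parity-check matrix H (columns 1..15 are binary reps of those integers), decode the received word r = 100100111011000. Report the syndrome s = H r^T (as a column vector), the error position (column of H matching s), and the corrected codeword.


s = (0, 1, 0, 0)^T, error position = 4, corrected codeword c = 100000111011000

Compute s = H r^T mod 2 one row at a time:
  s_1 = 1 + 1 + 0 + 1 + 1 + 0 + 0 + 0 = 4 ≡ 0 (mod 2).
  s_2 = 1 + 0 + 0 + 1 + 1 + 0 + 0 + 0 = 3 ≡ 1 (mod 2).
  s_3 = 0 + 0 + 0 + 1 + 0 + 1 + 0 + 0 = 2 ≡ 0 (mod 2).
  s_4 = 1 + 0 + 0 + 1 + 1 + 1 + 0 + 0 = 4 ≡ 0 (mod 2).
s = (0, 1, 0, 0)^T — this equals column 4 of H (binary 0100), so error is at position 4.
Correct: flip bit 4 of r = 100100111011000 to get c = 100000111011000.


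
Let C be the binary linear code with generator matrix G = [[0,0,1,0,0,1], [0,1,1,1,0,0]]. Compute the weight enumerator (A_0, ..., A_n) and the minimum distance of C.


Weight distribution: A_0 = 1, A_2 = 1, A_3 = 2. Minimum distance d = 2.

Enumerate all 2^2 = 4 messages m ∈ F_2^2.
For each, compute codeword c = mG in F_2^6, then tally its weight.
  m = 00 → c = 000000, weight = 0.
  m = 10 → c = 001001, weight = 2.
  m = 01 → c = 011100, weight = 3.
  m = 11 → c = 010101, weight = 3.
Tally weights:
  weight 0: 1 codewords.
  weight 2: 1 codewords.
  weight 3: 2 codewords.
Minimum distance d = smallest w > 0 with A_w > 0 = 2.
Sanity: Σ A_w = 4 = 2^2 = 4 ✓.
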